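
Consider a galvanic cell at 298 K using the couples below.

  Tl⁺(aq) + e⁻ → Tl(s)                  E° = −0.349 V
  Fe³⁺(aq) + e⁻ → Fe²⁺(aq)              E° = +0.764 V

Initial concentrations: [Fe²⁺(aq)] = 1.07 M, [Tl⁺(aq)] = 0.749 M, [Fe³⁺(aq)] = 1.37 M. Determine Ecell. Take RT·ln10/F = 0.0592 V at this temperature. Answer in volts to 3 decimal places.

Fe³⁺/Fe²⁺ is reduced (cathode, E° = +0.764 V) and Tl⁺/Tl is oxidized (anode).
E°cell = +0.764 − (−0.349) = +1.113 V, with n = 1 electron transferred.
Balancing gives Fe³⁺(aq) + Tl(s) → Fe²⁺(aq) + Tl⁺(aq); hence Q = ([Fe²⁺(aq)]·[Tl⁺(aq)]) / [Fe³⁺(aq)] = 0.585 (log Q = −0.233).
Applying E = E° − (RT ln10/nF)·log Q gives +1.113 − (0.0592/1)(−0.233) = +1.127 V.

+1.127 V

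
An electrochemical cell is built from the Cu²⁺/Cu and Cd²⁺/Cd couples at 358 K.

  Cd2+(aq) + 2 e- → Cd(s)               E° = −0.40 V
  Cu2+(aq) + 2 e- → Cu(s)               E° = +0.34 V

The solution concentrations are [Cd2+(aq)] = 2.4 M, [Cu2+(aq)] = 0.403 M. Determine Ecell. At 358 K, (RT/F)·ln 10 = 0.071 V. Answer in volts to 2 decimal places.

+0.71 V

The Cu²⁺/Cu couple has the more positive E°, so it is the cathode; Cd²⁺/Cd is the anode.
E°cell = +0.34 − (−0.40) = +0.74 V, with n = 2 electrons transferred.
The balanced reaction is Cu2+(aq) + Cd(s) → Cu(s) + Cd2+(aq), so Q = [Cd2+(aq)] / [Cu2+(aq)] = 5.96 and log Q = 0.775.
By the Nernst equation, E = +0.74 − (0.071/2)·(0.775) = +0.71 V.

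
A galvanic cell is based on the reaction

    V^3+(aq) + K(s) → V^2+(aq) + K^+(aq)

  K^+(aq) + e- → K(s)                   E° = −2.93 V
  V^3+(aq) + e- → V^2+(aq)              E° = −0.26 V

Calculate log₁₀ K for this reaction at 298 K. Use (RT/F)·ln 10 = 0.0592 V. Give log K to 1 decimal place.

log K = 45.1

The V³⁺/V²⁺ couple is reduced (cathode); E°cell = −0.26 − (−2.93) = +2.67 V with n = 1.
At equilibrium E = 0, so log K = nE°cell / 0.0592 = (1)(+2.67) / 0.0592 = 45.1.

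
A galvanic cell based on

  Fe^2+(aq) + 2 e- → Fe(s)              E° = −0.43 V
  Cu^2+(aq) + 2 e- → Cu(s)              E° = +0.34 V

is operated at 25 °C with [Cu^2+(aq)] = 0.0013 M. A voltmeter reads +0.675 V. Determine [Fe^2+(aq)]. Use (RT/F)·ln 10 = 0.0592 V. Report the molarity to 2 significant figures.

2.1 M

The Cu²⁺/Cu couple has the larger reduction potential, so it is the cathode: E°cell = +0.34 − (−0.43) = +0.77 V and n = 2.
Rearranging E = E° − (0.0592/n)·log Q gives log Q = 2(+0.77 − (+0.675))/0.0592 = 3.209.
The balanced reaction is Cu^2+(aq) + Fe(s) → Cu(s) + Fe^2+(aq), so Q = [Fe^2+(aq)] / [Cu^2+(aq)].
Isolating [Fe^2+(aq)] in Q = 10^{3.209} yields log [Fe^2+(aq)] = 0.323, i.e. 2.1 M.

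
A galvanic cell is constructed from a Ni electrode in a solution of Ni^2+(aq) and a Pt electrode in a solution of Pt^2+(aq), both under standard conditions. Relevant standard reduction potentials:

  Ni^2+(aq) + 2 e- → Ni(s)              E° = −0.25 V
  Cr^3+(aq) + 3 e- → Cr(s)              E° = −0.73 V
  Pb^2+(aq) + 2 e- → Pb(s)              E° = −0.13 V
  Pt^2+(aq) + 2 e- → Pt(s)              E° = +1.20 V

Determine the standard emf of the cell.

+1.45 V

Of the two couples in this cell, the one with the more positive reduction potential is reduced at the cathode: here that is Pt²⁺/Pt (+1.20 V); Ni²⁺/Ni (−0.25 V) is the anode.
E°cell = E°(cathode) − E°(anode) = +1.20 − (−0.25) = +1.45 V.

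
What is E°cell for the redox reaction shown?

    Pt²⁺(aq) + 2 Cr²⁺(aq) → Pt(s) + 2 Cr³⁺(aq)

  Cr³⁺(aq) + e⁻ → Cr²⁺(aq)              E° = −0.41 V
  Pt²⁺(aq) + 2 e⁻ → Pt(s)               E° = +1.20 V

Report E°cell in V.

+1.61 V

Pt²⁺(aq) gains electrons, so the Pt²⁺/Pt couple is the cathode; the Cr³⁺/Cr²⁺ couple is the anode.
E°cell = E°(cathode) − E°(anode) = +1.20 − (−0.41) = +1.61 V.
The positive value indicates the reaction is spontaneous as written.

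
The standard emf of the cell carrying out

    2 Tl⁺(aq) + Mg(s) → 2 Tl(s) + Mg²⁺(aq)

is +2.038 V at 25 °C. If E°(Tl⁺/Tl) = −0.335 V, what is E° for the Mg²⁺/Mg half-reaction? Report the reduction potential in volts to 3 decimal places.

In the reaction as written the Tl⁺/Tl couple is reduced (cathode) and Mg²⁺/Mg is oxidized (anode), so E°cell = E°(Tl⁺/Tl) − E°(Mg²⁺/Mg).
E°(Mg²⁺/Mg) = E°(cathode) − E°cell = −0.335 − (+2.038) = −2.373 V.

−2.373 V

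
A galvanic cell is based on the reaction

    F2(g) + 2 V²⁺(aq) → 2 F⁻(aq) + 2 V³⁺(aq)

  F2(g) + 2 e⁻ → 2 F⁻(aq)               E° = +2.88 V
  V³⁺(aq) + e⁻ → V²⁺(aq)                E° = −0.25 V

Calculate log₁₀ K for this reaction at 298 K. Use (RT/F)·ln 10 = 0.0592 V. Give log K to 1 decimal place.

The F₂/F⁻ couple is reduced (cathode); E°cell = +2.88 − (−0.25) = +3.13 V with n = 2.
At equilibrium E = 0, so log K = nE°cell / 0.0592 = (2)(+3.13) / 0.0592 = 105.7.

log K = 105.7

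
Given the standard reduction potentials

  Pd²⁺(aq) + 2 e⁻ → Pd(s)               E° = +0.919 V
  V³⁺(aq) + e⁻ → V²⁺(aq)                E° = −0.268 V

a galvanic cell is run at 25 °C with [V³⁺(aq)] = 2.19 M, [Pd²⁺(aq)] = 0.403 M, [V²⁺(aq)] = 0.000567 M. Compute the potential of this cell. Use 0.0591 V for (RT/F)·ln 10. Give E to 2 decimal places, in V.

Since E°(Pd²⁺/Pd) > E°(V³⁺/V²⁺), Pd²⁺/Pd serves as the cathode.
The standard potential is +0.919 − (−0.268) = +1.187 V and the balanced reaction transfers n = 2 electrons.
Balancing gives Pd²⁺(aq) + 2 V²⁺(aq) → Pd(s) + 2 V³⁺(aq); hence Q = [V³⁺(aq)]^2 / ([Pd²⁺(aq)]·[V²⁺(aq)]^2) = 3.7×10^7 (log Q = 7.568).
By the Nernst equation, E = +1.187 − (0.0591/2)·(7.568) = +0.96 V.

+0.96 V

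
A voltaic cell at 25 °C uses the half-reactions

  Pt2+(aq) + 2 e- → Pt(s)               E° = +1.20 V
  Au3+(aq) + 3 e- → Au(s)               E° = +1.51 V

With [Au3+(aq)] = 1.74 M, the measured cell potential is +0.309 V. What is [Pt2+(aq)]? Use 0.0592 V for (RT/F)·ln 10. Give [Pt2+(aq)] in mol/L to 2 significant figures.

1.6 M

The Au³⁺/Au couple has the larger reduction potential, so it is the cathode: E°cell = +1.51 − (+1.20) = +0.31 V and n = 6.
From the Nernst equation, log Q = n(E° − E)/0.0592 = 6·(+0.31 − (+0.309))/0.0592 = 0.101.
The balanced reaction is 2 Au3+(aq) + 3 Pt(s) → 2 Au(s) + 3 Pt2+(aq), so Q = [Pt2+(aq)]^3 / [Au3+(aq)]^2.
Substituting the known concentrations and solving, log [Pt2+(aq)] = 0.194 and [Pt2+(aq)] = 1.6 M.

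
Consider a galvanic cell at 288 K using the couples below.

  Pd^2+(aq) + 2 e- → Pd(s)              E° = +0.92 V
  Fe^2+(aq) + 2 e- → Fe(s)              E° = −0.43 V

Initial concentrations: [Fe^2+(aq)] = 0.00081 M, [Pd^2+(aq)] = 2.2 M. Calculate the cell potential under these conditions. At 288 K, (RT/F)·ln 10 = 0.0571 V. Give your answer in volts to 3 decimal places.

The Pd²⁺/Pd couple has the more positive E°, so it is the cathode; Fe²⁺/Fe is the anode.
E°cell = E°cat − E°an = +0.92 − (−0.43) = +1.35 V; n = 2.
For the overall reaction Pd^2+(aq) + Fe(s) → Pd(s) + Fe^2+(aq), Q = [Fe^2+(aq)] / [Pd^2+(aq)] = 0.000368, giving log Q = −3.434.
By the Nernst equation, E = +1.35 − (0.0571/2)·(−3.434) = +1.448 V.

+1.448 V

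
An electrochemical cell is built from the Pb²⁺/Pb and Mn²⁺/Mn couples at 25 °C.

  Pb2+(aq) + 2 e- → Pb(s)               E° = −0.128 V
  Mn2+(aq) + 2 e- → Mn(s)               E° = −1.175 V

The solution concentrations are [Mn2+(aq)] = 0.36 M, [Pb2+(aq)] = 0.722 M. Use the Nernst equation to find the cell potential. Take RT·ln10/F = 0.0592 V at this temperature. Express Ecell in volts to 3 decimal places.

+1.056 V

Since E°(Pb²⁺/Pb) > E°(Mn²⁺/Mn), Pb²⁺/Pb serves as the cathode.
The standard potential is −0.128 − (−1.175) = +1.047 V and the balanced reaction transfers n = 2 electrons.
Balancing gives Pb2+(aq) + Mn(s) → Pb(s) + Mn2+(aq); hence Q = [Mn2+(aq)] / [Pb2+(aq)] = 0.499 (log Q = −0.302).
E = E° − (0.0592/n)·log Q = +1.047 − (0.0592/2)(−0.302) = +1.056 V.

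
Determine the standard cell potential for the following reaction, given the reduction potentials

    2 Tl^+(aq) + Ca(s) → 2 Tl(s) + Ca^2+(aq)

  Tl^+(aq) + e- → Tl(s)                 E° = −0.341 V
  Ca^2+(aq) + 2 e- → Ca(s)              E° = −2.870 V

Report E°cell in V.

In the reaction as written, Tl^+(aq) is reduced (cathode) and Ca^2+(aq) is produced by oxidation at the anode.
E°cell = E°(cathode) − E°(anode) = −0.341 − (−2.870) = +2.529 V.

+2.529 V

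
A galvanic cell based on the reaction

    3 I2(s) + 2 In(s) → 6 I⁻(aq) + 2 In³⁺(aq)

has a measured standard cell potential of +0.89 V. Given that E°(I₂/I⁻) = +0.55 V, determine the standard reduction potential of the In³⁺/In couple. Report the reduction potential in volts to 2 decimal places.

−0.34 V

In the reaction as written the I₂/I⁻ couple is reduced (cathode) and In³⁺/In is oxidized (anode), so E°cell = E°(I₂/I⁻) − E°(In³⁺/In).
E°(In³⁺/In) = E°(cathode) − E°cell = +0.55 − (+0.89) = −0.34 V.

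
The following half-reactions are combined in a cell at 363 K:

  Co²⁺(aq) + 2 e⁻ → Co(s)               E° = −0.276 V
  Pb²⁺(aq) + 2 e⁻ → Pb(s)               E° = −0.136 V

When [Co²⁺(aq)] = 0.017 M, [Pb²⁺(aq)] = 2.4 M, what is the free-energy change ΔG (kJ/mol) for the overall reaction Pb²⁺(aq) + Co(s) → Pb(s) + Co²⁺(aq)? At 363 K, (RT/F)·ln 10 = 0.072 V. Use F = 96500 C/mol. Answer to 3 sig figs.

−42.0 kJ/mol

With Pb²⁺/Pb reduced at the cathode, E°cell = −0.136 − (−0.276) = +0.140 V and n = 2.
The reaction quotient is [Co²⁺(aq)] / [Pb²⁺(aq)] = 0.00708; by Nernst, E = +0.140 − (0.072/2)(−2.150) = +0.2174 V.
Finally ΔG = −nFE = −(2)(96500 C/mol)(+0.2174 V) = −42.0 kJ/mol.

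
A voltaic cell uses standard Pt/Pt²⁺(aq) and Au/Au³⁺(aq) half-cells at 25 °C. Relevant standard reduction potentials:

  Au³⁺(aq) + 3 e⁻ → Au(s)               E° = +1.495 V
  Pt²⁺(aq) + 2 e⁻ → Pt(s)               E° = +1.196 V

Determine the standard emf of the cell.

+0.299 V

The Au³⁺/Au couple has the higher E°, so Au ion is reduced (cathode) and Pt is oxidized (anode).
E°cell = E°(cathode) − E°(anode) = +1.495 − (+1.196) = +0.299 V.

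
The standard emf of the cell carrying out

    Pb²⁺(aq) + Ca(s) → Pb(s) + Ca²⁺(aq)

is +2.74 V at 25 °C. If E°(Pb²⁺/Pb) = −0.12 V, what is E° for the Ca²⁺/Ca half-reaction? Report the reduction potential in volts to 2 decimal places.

−2.86 V

In the reaction as written the Pb²⁺/Pb couple is reduced (cathode) and Ca²⁺/Ca is oxidized (anode), so E°cell = E°(Pb²⁺/Pb) − E°(Ca²⁺/Ca).
E°(Ca²⁺/Ca) = E°(cathode) − E°cell = −0.12 − (+2.74) = −2.86 V.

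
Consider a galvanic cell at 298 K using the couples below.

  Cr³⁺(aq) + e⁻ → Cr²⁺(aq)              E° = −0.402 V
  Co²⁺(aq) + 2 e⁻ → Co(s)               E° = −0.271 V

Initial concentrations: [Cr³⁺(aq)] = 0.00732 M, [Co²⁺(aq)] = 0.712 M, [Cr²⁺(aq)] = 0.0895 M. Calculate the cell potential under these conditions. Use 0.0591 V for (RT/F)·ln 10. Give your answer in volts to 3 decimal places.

+0.191 V

Co²⁺/Co is reduced (cathode, E° = −0.271 V) and Cr³⁺/Cr²⁺ is oxidized (anode).
E°cell = −0.271 − (−0.402) = +0.131 V, with n = 2 electrons transferred.
The balanced reaction is Co²⁺(aq) + 2 Cr²⁺(aq) → Co(s) + 2 Cr³⁺(aq), so Q = [Cr³⁺(aq)]^2 / ([Co²⁺(aq)]·[Cr²⁺(aq)]^2) = 0.00939 and log Q = −2.027.
By the Nernst equation, E = +0.131 − (0.0591/2)·(−2.027) = +0.191 V.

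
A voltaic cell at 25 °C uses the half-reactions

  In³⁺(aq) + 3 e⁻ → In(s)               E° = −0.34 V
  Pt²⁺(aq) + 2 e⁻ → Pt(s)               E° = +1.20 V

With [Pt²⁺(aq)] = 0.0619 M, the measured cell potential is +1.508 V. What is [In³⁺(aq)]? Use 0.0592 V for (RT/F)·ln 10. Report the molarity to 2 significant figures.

The Pt²⁺/Pt couple has the larger reduction potential, so it is the cathode: E°cell = +1.20 − (−0.34) = +1.54 V and n = 6.
Rearranging E = E° − (0.0592/n)·log Q gives log Q = 6(+1.54 − (+1.508))/0.0592 = 3.243.
Balancing electrons gives 3 Pt²⁺(aq) + 2 In(s) → 3 Pt(s) + 2 In³⁺(aq); thus Q = [In³⁺(aq)]^2 / [Pt²⁺(aq)]^3.
Substituting the known concentrations and solving, log [In³⁺(aq)] = −0.191 and [In³⁺(aq)] = 0.64 M.

0.64 M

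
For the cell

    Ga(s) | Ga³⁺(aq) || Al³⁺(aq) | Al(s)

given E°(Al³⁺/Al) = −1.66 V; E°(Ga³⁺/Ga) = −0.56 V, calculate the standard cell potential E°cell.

−1.10 V

By convention the left-hand electrode in cell notation is the anode (oxidation) and the right-hand electrode is the cathode (reduction).
E°cell = E°(right) − E°(left) = −1.66 − (−0.56) = −1.10 V.
The negative sign shows that, as written, the cell would require an external voltage to drive the reaction.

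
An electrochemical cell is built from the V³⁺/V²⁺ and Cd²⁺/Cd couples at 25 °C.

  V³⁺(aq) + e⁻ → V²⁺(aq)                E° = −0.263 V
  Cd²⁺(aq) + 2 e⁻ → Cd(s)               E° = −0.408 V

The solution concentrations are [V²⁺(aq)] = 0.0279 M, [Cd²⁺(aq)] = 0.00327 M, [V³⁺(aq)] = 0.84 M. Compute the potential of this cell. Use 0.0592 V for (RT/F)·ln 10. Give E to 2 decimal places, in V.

Since E°(V³⁺/V²⁺) > E°(Cd²⁺/Cd), V³⁺/V²⁺ serves as the cathode.
E°cell = E°cat − E°an = −0.263 − (−0.408) = +0.145 V; n = 2.
Balancing gives 2 V³⁺(aq) + Cd(s) → 2 V²⁺(aq) + Cd²⁺(aq); hence Q = ([V²⁺(aq)]^2·[Cd²⁺(aq)]) / [V³⁺(aq)]^2 = 3.61×10^−6 (log Q = −5.443).
Applying E = E° − (RT ln10/nF)·log Q gives +0.145 − (0.0592/2)(−5.443) = +0.31 V.

+0.31 V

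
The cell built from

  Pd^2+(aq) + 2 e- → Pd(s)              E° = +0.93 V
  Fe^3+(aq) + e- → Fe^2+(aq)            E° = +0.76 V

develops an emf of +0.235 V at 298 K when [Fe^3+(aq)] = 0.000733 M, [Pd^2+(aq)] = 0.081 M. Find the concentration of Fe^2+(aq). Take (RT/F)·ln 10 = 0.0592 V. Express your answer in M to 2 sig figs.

Pd²⁺/Pd is the cathode (higher E°); E°cell = +0.93 − (+0.76) = +0.17 V with n = 2.
Since E = E° − (0.0592/n)·log Q, log Q = n(E° − E)/0.0592 = −2.196.
The balanced reaction is Pd^2+(aq) + 2 Fe^2+(aq) → Pd(s) + 2 Fe^3+(aq), so Q = [Fe^3+(aq)]^2 / ([Pd^2+(aq)]·[Fe^2+(aq)]^2).
Solving for the unknown gives log [Fe^2+(aq)] = −1.491, so [Fe^2+(aq)] ≈ 0.032 M.

0.032 M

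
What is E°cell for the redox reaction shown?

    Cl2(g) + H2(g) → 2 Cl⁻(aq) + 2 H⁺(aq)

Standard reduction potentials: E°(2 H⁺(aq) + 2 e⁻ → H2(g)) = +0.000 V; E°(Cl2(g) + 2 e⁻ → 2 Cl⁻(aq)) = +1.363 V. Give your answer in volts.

In the reaction as written, Cl2(g) is reduced (cathode) and H⁺(aq) is produced by oxidation at the anode.
E°cell = E°(cathode) − E°(anode) = +1.363 − (+0.000) = +1.363 V.
The positive value indicates the reaction is spontaneous as written.

+1.363 V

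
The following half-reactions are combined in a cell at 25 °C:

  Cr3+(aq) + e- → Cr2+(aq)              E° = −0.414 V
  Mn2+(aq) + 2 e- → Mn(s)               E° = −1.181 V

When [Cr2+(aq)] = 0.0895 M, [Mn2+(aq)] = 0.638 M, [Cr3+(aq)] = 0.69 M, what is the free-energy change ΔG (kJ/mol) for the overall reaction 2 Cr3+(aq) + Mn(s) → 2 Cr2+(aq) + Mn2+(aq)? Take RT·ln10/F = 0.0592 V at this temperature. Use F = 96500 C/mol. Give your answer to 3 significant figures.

−159 kJ/mol

The standard cell potential is −0.414 − (−1.181) = +0.767 V, with n = 2 electrons in the balanced equation.
Here Q = ([Cr2+(aq)]^2·[Mn2+(aq)]) / [Cr3+(aq)]^2 = 0.0107 (log Q = −1.969), giving E = +0.767 − (0.0592/2)·(−1.969) = +0.8253 V.
ΔG = −nFE = −(2)(96500)(+0.8253) J/mol = −159 kJ/mol.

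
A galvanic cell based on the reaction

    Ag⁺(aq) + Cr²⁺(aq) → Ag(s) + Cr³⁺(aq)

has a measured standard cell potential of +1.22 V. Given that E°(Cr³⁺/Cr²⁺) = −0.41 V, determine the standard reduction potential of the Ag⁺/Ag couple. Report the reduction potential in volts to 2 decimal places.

In the reaction as written the Ag⁺/Ag couple is reduced (cathode) and Cr³⁺/Cr²⁺ is oxidized (anode), so E°cell = E°(Ag⁺/Ag) − E°(Cr³⁺/Cr²⁺).
E°(Ag⁺/Ag) = E°cell + E°(anode) = +1.22 + (−0.41) = +0.81 V.

+0.81 V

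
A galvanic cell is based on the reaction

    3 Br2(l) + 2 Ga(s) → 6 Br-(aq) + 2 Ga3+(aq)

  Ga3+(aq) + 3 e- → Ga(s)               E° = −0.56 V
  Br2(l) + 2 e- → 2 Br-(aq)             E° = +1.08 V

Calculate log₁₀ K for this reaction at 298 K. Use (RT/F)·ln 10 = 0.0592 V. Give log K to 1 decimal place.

The Br₂/Br⁻ couple is reduced (cathode); E°cell = +1.08 − (−0.56) = +1.64 V with n = 6.
At equilibrium E = 0, so log K = nE°cell / 0.0592 = (6)(+1.64) / 0.0592 = 166.2.

log K = 166.2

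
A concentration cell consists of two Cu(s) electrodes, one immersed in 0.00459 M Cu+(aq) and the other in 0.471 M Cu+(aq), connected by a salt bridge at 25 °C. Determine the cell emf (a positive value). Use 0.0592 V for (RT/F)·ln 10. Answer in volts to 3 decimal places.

0.119 V

For a concentration cell E°cell = 0, since both electrodes use the same couple.
The compartment with the higher Cu+(aq) concentration (0.471 M) acts as the cathode; ions are reduced there and produced at the dilute (0.00459 M) anode.
With n = 1, Ecell = −(0.0592/1)·log([dilute]/[conc]) = −(0.0592/1)·log(0.00459/0.471) = +0.119 V.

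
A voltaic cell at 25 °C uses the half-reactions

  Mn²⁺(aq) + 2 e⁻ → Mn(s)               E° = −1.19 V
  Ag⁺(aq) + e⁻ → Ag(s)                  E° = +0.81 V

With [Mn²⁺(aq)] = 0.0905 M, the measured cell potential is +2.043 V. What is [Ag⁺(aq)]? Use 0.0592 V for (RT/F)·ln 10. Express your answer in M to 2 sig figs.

The Ag⁺/Ag couple has the larger reduction potential, so it is the cathode: E°cell = +0.81 − (−1.19) = +2.00 V and n = 2.
Rearranging E = E° − (0.0592/n)·log Q gives log Q = 2(+2.00 − (+2.043))/0.0592 = −1.453.
For 2 Ag⁺(aq) + Mn(s) → 2 Ag(s) + Mn²⁺(aq), the reaction quotient is Q = [Mn²⁺(aq)] / [Ag⁺(aq)]^2.
Isolating [Ag⁺(aq)] in Q = 10^{−1.453} yields log [Ag⁺(aq)] = 0.205, i.e. 1.6 M.

1.6 M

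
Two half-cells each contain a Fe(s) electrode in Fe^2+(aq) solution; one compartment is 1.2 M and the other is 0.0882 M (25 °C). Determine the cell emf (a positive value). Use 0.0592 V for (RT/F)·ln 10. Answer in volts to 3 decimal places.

0.034 V

For a concentration cell E°cell = 0, since both electrodes use the same couple.
The compartment with the higher Fe^2+(aq) concentration (1.2 M) acts as the cathode; ions are reduced there and produced at the dilute (0.0882 M) anode.
With n = 2, Ecell = −(0.0592/2)·log([dilute]/[conc]) = −(0.0592/2)·log(0.0882/1.2) = +0.034 V.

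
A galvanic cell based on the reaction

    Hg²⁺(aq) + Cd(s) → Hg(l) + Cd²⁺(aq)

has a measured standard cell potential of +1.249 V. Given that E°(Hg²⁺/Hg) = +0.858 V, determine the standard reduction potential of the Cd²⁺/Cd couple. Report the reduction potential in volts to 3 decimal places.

In the reaction as written the Hg²⁺/Hg couple is reduced (cathode) and Cd²⁺/Cd is oxidized (anode), so E°cell = E°(Hg²⁺/Hg) − E°(Cd²⁺/Cd).
E°(Cd²⁺/Cd) = E°(cathode) − E°cell = +0.858 − (+1.249) = −0.391 V.

−0.391 V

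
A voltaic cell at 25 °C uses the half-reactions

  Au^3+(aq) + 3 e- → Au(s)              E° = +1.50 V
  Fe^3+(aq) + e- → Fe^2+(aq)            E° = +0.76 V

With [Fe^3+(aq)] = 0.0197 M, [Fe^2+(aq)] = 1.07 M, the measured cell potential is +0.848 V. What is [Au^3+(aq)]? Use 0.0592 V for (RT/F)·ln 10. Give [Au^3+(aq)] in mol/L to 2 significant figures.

With Au³⁺/Au at the cathode and Fe³⁺/Fe²⁺ at the anode, E°cell = +1.50 − (+0.76) = +0.74 V (n = 3).
Since E = E° − (0.0592/n)·log Q, log Q = n(E° − E)/0.0592 = −5.473.
For Au^3+(aq) + 3 Fe^2+(aq) → Au(s) + 3 Fe^3+(aq), the reaction quotient is Q = [Fe^3+(aq)]^3 / ([Au^3+(aq)]·[Fe^2+(aq)]^3).
Solving for the unknown gives log [Au^3+(aq)] = 0.268, so [Au^3+(aq)] ≈ 1.9 M.

1.9 M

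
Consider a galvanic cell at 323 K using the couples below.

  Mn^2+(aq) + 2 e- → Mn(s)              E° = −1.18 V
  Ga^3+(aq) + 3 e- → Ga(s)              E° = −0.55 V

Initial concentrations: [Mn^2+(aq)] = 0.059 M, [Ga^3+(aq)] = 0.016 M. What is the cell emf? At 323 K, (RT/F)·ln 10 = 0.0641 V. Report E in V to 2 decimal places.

+0.63 V

Since E°(Ga³⁺/Ga) > E°(Mn²⁺/Mn), Ga³⁺/Ga serves as the cathode.
E°cell = −0.55 − (−1.18) = +0.63 V, with n = 6 electrons transferred.
Balancing gives 2 Ga^3+(aq) + 3 Mn(s) → 2 Ga(s) + 3 Mn^2+(aq); hence Q = [Mn^2+(aq)]^3 / [Ga^3+(aq)]^2 = 0.802 (log Q = −0.096).
E = E° − (0.0641/n)·log Q = +0.63 − (0.0641/6)(−0.096) = +0.63 V.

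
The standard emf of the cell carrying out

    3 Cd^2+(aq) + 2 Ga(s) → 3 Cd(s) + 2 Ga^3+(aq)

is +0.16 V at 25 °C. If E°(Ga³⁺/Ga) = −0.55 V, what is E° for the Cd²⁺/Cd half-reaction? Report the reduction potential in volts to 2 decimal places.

In the reaction as written the Cd²⁺/Cd couple is reduced (cathode) and Ga³⁺/Ga is oxidized (anode), so E°cell = E°(Cd²⁺/Cd) − E°(Ga³⁺/Ga).
E°(Cd²⁺/Cd) = E°cell + E°(anode) = +0.16 + (−0.55) = −0.39 V.

−0.39 V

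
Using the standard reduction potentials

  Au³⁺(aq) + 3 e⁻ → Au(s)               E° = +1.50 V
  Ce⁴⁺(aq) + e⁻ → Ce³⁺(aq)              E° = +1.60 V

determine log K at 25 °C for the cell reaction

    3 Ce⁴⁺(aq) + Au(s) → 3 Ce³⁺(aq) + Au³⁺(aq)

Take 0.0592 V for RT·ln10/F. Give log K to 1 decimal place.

The Ce⁴⁺/Ce³⁺ couple is reduced (cathode); E°cell = +1.60 − (+1.50) = +0.10 V with n = 3.
At equilibrium E = 0, so log K = nE°cell / 0.0592 = (3)(+0.10) / 0.0592 = 5.1.

log K = 5.1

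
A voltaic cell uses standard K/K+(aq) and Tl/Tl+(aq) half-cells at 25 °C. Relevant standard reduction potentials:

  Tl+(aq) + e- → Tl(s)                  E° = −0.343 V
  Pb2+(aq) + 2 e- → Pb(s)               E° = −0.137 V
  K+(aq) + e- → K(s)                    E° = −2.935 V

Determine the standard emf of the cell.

Of the two couples in this cell, the one with the more positive reduction potential is reduced at the cathode: here that is Tl⁺/Tl (−0.343 V); K⁺/K (−2.935 V) is the anode.
E°cell = E°(cathode) − E°(anode) = −0.343 − (−2.935) = +2.592 V.

+2.592 V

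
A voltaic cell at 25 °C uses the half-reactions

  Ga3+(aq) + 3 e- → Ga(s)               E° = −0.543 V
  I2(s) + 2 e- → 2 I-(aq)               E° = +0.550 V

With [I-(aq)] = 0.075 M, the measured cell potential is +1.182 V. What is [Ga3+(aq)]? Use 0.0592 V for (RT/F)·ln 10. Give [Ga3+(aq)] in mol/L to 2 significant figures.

I₂/I⁻ is the cathode (higher E°); E°cell = +0.550 − (−0.543) = +1.093 V with n = 6.
Rearranging E = E° − (0.0592/n)·log Q gives log Q = 6(+1.093 − (+1.182))/0.0592 = −9.020.
Balancing electrons gives 3 I2(s) + 2 Ga(s) → 6 I-(aq) + 2 Ga3+(aq); thus Q = [I-(aq)]^6·[Ga3+(aq)]^2.
Substituting the known concentrations and solving, log [Ga3+(aq)] = −1.135 and [Ga3+(aq)] = 0.073 M.

0.073 M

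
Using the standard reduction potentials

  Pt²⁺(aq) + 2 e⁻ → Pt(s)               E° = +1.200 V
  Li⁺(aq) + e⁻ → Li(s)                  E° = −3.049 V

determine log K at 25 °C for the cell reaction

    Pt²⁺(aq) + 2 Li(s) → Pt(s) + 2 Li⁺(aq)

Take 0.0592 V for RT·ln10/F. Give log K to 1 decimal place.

log K = 143.5

The Pt²⁺/Pt couple is reduced (cathode); E°cell = +1.200 − (−3.049) = +4.249 V with n = 2.
At equilibrium E = 0, so log K = nE°cell / 0.0592 = (2)(+4.249) / 0.0592 = 143.5.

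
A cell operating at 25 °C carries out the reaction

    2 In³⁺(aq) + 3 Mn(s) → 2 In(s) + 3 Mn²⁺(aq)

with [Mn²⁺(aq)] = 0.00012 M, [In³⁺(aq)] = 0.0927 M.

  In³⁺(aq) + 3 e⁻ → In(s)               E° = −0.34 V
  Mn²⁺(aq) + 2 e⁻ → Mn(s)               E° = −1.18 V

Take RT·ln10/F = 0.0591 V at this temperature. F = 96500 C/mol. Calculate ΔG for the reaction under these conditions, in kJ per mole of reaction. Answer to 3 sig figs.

−542 kJ/mol

The standard cell potential is −0.34 − (−1.18) = +0.84 V, with n = 6 electrons in the balanced equation.
Here Q = [Mn²⁺(aq)]^3 / [In³⁺(aq)]^2 = 2.01×10^−10 (log Q = −9.697), giving E = +0.84 − (0.0591/6)·(−9.697) = +0.9355 V.
Finally ΔG = −nFE = −(6)(96500 C/mol)(+0.9355 V) = −542 kJ/mol.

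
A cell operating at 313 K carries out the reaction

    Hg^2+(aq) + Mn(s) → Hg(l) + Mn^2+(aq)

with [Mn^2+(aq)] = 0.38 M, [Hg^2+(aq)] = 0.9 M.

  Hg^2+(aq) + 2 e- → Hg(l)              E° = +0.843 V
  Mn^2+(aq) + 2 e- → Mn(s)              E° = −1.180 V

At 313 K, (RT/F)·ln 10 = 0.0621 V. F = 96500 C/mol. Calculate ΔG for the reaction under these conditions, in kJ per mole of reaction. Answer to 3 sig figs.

−393 kJ/mol

E°cell = +0.843 − (−1.180) = +2.023 V; the balanced reaction transfers n = 2 electrons.
The reaction quotient is [Mn^2+(aq)] / [Hg^2+(aq)] = 0.422; by Nernst, E = +2.023 − (0.0621/2)(−0.374) = +2.0346 V.
Then ΔG = −nFE = −2 × 96500 × +2.0346 J/mol = −393 kJ/mol.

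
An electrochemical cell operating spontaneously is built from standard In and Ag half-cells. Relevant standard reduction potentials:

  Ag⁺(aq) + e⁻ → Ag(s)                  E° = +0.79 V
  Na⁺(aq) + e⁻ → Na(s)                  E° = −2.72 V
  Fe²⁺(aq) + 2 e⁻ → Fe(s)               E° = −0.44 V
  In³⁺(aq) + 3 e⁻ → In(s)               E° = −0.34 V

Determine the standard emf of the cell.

Of the two couples in this cell, the one with the more positive reduction potential is reduced at the cathode: here that is Ag⁺/Ag (+0.79 V); In³⁺/In (−0.34 V) is the anode.
E°cell = E°(cathode) − E°(anode) = +0.79 − (−0.34) = +1.13 V.

+1.13 V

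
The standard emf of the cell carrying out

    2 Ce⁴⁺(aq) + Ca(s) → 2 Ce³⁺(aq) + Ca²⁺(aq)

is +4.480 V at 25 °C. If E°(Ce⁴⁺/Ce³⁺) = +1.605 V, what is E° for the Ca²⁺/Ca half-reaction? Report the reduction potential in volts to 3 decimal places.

In the reaction as written the Ce⁴⁺/Ce³⁺ couple is reduced (cathode) and Ca²⁺/Ca is oxidized (anode), so E°cell = E°(Ce⁴⁺/Ce³⁺) − E°(Ca²⁺/Ca).
E°(Ca²⁺/Ca) = E°(cathode) − E°cell = +1.605 − (+4.480) = −2.875 V.

−2.875 V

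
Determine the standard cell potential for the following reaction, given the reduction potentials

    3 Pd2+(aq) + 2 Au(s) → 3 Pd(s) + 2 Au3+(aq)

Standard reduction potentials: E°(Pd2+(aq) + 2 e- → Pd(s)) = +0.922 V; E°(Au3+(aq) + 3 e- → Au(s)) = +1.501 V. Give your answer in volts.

−0.579 V

Pd2+(aq) gains electrons, so the Pd²⁺/Pd couple is the cathode; the Au³⁺/Au couple is the anode.
E°cell = E°(cathode) − E°(anode) = +0.922 − (+1.501) = −0.579 V.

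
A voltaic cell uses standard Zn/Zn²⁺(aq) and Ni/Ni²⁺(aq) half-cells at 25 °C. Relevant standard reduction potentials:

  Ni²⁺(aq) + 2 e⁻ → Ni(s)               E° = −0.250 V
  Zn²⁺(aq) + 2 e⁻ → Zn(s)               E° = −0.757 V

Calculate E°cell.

+0.507 V

The Ni²⁺/Ni couple has the higher E°, so Ni ion is reduced (cathode) and Zn is oxidized (anode).
E°cell = E°(cathode) − E°(anode) = −0.250 − (−0.757) = +0.507 V.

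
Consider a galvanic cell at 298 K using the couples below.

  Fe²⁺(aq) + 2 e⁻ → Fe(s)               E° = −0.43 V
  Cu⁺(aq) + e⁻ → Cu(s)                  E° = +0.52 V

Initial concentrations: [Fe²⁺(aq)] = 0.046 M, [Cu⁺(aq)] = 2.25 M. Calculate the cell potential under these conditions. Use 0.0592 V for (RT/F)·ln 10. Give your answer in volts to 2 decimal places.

+1.01 V

The Cu⁺/Cu couple has the more positive E°, so it is the cathode; Fe²⁺/Fe is the anode.
E°cell = +0.52 − (−0.43) = +0.95 V, with n = 2 electrons transferred.
The balanced reaction is 2 Cu⁺(aq) + Fe(s) → 2 Cu(s) + Fe²⁺(aq), so Q = [Fe²⁺(aq)] / [Cu⁺(aq)]^2 = 0.00909 and log Q = −2.042.
By the Nernst equation, E = +0.95 − (0.0592/2)·(−2.042) = +1.01 V.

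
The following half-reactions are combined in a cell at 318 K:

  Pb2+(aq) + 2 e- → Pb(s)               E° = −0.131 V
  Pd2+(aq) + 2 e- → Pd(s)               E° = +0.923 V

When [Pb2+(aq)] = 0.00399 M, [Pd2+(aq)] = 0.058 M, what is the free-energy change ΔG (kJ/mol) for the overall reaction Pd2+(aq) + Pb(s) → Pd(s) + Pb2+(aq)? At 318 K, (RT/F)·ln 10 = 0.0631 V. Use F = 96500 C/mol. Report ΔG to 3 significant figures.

With Pd²⁺/Pd reduced at the cathode, E°cell = +0.923 − (−0.131) = +1.054 V and n = 2.
The reaction quotient is [Pb2+(aq)] / [Pd2+(aq)] = 0.0688; by Nernst, E = +1.054 − (0.0631/2)(−1.162) = +1.0907 V.
ΔG = −nFE = −(2)(96500)(+1.0907) J/mol = −211 kJ/mol.

−211 kJ/mol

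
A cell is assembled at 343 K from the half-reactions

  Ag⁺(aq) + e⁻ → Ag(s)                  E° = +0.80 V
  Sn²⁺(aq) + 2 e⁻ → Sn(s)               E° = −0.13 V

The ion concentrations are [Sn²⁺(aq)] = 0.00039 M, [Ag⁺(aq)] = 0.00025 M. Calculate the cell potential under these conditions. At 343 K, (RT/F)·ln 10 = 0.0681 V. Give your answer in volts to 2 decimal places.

Ag⁺/Ag is reduced (cathode, E° = +0.80 V) and Sn²⁺/Sn is oxidized (anode).
E°cell = E°cat − E°an = +0.80 − (−0.13) = +0.93 V; n = 2.
For the overall reaction 2 Ag⁺(aq) + Sn(s) → 2 Ag(s) + Sn²⁺(aq), Q = [Sn²⁺(aq)] / [Ag⁺(aq)]^2 = 6.24×10^3, giving log Q = 3.795.
By the Nernst equation, E = +0.93 − (0.0681/2)·(3.795) = +0.80 V.

+0.80 V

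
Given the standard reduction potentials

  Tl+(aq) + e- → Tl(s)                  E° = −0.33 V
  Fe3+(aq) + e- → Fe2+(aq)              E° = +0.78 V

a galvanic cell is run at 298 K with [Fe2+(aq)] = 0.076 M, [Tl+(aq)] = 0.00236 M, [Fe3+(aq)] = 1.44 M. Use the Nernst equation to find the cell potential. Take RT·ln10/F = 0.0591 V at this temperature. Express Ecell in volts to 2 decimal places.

+1.34 V

Fe³⁺/Fe²⁺ is reduced (cathode, E° = +0.78 V) and Tl⁺/Tl is oxidized (anode).
E°cell = +0.78 − (−0.33) = +1.11 V, with n = 1 electron transferred.
The balanced reaction is Fe3+(aq) + Tl(s) → Fe2+(aq) + Tl+(aq), so Q = ([Fe2+(aq)]·[Tl+(aq)]) / [Fe3+(aq)] = 0.000125 and log Q = −3.905.
Applying E = E° − (RT ln10/nF)·log Q gives +1.11 − (0.0591/1)(−3.905) = +1.34 V.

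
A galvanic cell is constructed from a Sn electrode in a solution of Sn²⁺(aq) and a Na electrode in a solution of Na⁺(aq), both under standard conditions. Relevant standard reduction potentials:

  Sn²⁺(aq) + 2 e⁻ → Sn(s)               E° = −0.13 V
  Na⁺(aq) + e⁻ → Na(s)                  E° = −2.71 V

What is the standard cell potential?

The Sn²⁺/Sn couple has the higher E°, so Sn ion is reduced (cathode) and Na is oxidized (anode).
E°cell = E°(cathode) − E°(anode) = −0.13 − (−2.71) = +2.58 V.

+2.58 V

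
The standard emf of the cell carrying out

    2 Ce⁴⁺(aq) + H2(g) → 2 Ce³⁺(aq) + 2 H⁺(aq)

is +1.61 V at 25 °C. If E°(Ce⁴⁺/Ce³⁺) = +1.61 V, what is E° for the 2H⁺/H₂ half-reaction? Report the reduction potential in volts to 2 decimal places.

In the reaction as written the Ce⁴⁺/Ce³⁺ couple is reduced (cathode) and 2H⁺/H₂ is oxidized (anode), so E°cell = E°(Ce⁴⁺/Ce³⁺) − E°(2H⁺/H₂).
E°(2H⁺/H₂) = E°(cathode) − E°cell = +1.61 − (+1.61) = +0.00 V.

+0.00 V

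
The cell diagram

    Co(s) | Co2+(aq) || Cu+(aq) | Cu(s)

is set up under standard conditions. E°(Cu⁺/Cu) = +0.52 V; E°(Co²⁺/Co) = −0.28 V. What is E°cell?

By convention the left-hand electrode in cell notation is the anode (oxidation) and the right-hand electrode is the cathode (reduction).
E°cell = E°(right) − E°(left) = +0.52 − (−0.28) = +0.80 V.

+0.80 V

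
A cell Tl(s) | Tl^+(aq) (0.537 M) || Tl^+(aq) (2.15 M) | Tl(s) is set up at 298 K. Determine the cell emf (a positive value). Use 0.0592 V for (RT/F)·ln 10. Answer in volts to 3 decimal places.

0.036 V

For a concentration cell E°cell = 0, since both electrodes use the same couple.
The compartment with the higher Tl^+(aq) concentration (2.15 M) acts as the cathode; ions are reduced there and produced at the dilute (0.537 M) anode.
With n = 1, Ecell = −(0.0592/1)·log([dilute]/[conc]) = −(0.0592/1)·log(0.537/2.15) = +0.036 V.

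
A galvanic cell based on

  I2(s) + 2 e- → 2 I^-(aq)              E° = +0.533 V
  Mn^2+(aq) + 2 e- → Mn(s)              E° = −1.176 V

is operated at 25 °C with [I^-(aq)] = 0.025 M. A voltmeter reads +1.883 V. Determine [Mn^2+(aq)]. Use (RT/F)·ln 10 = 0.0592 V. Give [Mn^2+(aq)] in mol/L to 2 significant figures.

With I₂/I⁻ at the cathode and Mn²⁺/Mn at the anode, E°cell = +0.533 − (−1.176) = +1.709 V (n = 2).
From the Nernst equation, log Q = n(E° − E)/0.0592 = 2·(+1.709 − (+1.883))/0.0592 = −5.878.
The balanced reaction is I2(s) + Mn(s) → 2 I^-(aq) + Mn^2+(aq), so Q = [I^-(aq)]^2·[Mn^2+(aq)].
Substituting the known concentrations and solving, log [Mn^2+(aq)] = −2.674 and [Mn^2+(aq)] = 0.0021 M.

0.0021 M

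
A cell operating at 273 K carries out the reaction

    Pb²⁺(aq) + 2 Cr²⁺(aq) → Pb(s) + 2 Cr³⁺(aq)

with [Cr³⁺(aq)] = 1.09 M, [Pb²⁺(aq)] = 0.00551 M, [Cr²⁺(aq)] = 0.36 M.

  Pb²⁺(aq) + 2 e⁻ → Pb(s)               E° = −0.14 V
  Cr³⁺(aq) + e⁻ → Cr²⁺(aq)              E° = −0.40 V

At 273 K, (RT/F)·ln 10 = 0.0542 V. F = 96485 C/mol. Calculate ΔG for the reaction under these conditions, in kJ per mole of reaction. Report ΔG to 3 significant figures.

−33.3 kJ/mol

The standard cell potential is −0.14 − (−0.40) = +0.26 V, with n = 2 electrons in the balanced equation.
Q = [Cr³⁺(aq)]^2 / ([Pb²⁺(aq)]·[Cr²⁺(aq)]^2) = 1.66×10^3, so log Q = 3.221 and E = +0.26 − (0.0542/2)(3.221) = +0.1727 V.
Then ΔG = −nFE = −2 × 96485 × +0.1727 J/mol = −33.3 kJ/mol.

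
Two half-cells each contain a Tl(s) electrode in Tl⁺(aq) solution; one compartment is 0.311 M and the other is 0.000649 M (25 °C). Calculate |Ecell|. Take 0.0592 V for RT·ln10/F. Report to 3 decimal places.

For a concentration cell E°cell = 0, since both electrodes use the same couple.
The compartment with the higher Tl⁺(aq) concentration (0.311 M) acts as the cathode; ions are reduced there and produced at the dilute (0.000649 M) anode.
With n = 1, Ecell = −(0.0592/1)·log([dilute]/[conc]) = −(0.0592/1)·log(0.000649/0.311) = +0.159 V.

0.159 V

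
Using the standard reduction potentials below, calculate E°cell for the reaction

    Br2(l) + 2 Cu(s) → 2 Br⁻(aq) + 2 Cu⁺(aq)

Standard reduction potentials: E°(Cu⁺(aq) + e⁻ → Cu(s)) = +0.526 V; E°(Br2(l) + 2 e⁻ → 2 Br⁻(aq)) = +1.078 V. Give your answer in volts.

+0.552 V

In the reaction as written, Br2(l) is reduced (cathode) and Cu⁺(aq) is produced by oxidation at the anode.
E°cell = E°(cathode) − E°(anode) = +1.078 − (+0.526) = +0.552 V.
The positive value indicates the reaction is spontaneous as written.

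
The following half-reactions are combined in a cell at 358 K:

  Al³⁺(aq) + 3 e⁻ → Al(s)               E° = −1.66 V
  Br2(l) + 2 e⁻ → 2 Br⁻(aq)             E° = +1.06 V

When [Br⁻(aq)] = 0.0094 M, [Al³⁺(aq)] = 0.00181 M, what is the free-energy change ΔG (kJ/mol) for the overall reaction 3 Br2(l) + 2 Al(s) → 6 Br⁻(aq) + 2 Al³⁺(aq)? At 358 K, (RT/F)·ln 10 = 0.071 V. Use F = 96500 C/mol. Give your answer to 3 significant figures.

−1700 kJ/mol

The standard cell potential is +1.06 − (−1.66) = +2.72 V, with n = 6 electrons in the balanced equation.
Q = [Br⁻(aq)]^6·[Al³⁺(aq)]^2 = 2.26×10^−18, so log Q = −17.646 and E = +2.72 − (0.071/6)(−17.646) = +2.9288 V.
Finally ΔG = −nFE = −(6)(96500 C/mol)(+2.9288 V) = −1700 kJ/mol.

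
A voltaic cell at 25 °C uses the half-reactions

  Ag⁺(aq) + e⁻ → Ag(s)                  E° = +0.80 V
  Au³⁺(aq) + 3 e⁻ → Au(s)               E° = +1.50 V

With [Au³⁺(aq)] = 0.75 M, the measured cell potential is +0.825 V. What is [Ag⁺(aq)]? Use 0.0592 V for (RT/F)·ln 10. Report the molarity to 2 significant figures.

0.0070 M

The Au³⁺/Au couple has the larger reduction potential, so it is the cathode: E°cell = +1.50 − (+0.80) = +0.70 V and n = 3.
Since E = E° − (0.0592/n)·log Q, log Q = n(E° − E)/0.0592 = −6.334.
The balanced reaction is Au³⁺(aq) + 3 Ag(s) → Au(s) + 3 Ag⁺(aq), so Q = [Ag⁺(aq)]^3 / [Au³⁺(aq)].
Solving for the unknown gives log [Ag⁺(aq)] = −2.153, so [Ag⁺(aq)] ≈ 0.0070 M.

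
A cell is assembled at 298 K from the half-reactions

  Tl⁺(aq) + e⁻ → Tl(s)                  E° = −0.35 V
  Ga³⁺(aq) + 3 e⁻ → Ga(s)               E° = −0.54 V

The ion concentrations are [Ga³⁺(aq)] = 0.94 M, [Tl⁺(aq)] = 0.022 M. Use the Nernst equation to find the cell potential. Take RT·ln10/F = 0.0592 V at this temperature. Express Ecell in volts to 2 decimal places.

The Tl⁺/Tl couple has the more positive E°, so it is the cathode; Ga³⁺/Ga is the anode.
E°cell = −0.35 − (−0.54) = +0.19 V, with n = 3 electrons transferred.
Balancing gives 3 Tl⁺(aq) + Ga(s) → 3 Tl(s) + Ga³⁺(aq); hence Q = [Ga³⁺(aq)] / [Tl⁺(aq)]^3 = 8.83×10^4 (log Q = 4.946).
By the Nernst equation, E = +0.19 − (0.0592/3)·(4.946) = +0.09 V.

+0.09 V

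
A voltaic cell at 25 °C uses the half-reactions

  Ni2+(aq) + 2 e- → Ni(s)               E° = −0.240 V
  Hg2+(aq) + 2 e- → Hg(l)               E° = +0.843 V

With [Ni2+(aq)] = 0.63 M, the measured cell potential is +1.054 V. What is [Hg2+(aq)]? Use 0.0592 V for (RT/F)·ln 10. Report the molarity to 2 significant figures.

The Hg²⁺/Hg couple has the larger reduction potential, so it is the cathode: E°cell = +0.843 − (−0.240) = +1.083 V and n = 2.
Rearranging E = E° − (0.0592/n)·log Q gives log Q = 2(+1.083 − (+1.054))/0.0592 = 0.980.
For Hg2+(aq) + Ni(s) → Hg(l) + Ni2+(aq), the reaction quotient is Q = [Ni2+(aq)] / [Hg2+(aq)].
Solving for the unknown gives log [Hg2+(aq)] = −1.181, so [Hg2+(aq)] ≈ 0.066 M.

0.066 M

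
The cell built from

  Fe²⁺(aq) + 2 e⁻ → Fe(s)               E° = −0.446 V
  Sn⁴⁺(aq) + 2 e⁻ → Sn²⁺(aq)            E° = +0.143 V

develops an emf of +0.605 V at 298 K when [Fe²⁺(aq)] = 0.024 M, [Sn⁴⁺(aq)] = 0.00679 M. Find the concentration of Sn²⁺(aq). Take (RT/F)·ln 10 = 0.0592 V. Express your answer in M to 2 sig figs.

With Sn⁴⁺/Sn²⁺ at the cathode and Fe²⁺/Fe at the anode, E°cell = +0.143 − (−0.446) = +0.589 V (n = 2).
From the Nernst equation, log Q = n(E° − E)/0.0592 = 2·(+0.589 − (+0.605))/0.0592 = −0.541.
Balancing electrons gives Sn⁴⁺(aq) + Fe(s) → Sn²⁺(aq) + Fe²⁺(aq); thus Q = ([Sn²⁺(aq)]·[Fe²⁺(aq)]) / [Sn⁴⁺(aq)].
Substituting the known concentrations and solving, log [Sn²⁺(aq)] = −1.089 and [Sn²⁺(aq)] = 0.081 M.

0.081 M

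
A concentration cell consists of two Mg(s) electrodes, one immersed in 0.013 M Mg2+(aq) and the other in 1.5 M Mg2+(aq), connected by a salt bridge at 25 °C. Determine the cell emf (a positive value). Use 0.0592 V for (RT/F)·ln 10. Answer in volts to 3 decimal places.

0.061 V

For a concentration cell E°cell = 0, since both electrodes use the same couple.
The compartment with the higher Mg2+(aq) concentration (1.5 M) acts as the cathode; ions are reduced there and produced at the dilute (0.013 M) anode.
With n = 2, Ecell = −(0.0592/2)·log([dilute]/[conc]) = −(0.0592/2)·log(0.013/1.5) = +0.061 V.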